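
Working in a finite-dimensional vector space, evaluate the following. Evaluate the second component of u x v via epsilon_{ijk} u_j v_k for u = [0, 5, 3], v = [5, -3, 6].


(u x v)_2 = sum_{j,k} epsilon_{2jk} u_j v_k. Only permutations of (1,2,3) contribute; the two non-zero terms are:
eps_{213} u_1 v_3 = -1 * 0 * 6 = 0
eps_{231} u_3 v_1 = 1 * 3 * 5 = 15
(u x v)_2 = 15

15


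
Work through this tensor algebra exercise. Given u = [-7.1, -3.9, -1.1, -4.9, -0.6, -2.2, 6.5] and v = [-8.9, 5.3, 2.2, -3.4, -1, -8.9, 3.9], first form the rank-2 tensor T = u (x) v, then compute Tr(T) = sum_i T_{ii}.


The outer product gives T_{ij} = u_i v_j.
The trace (contraction) is Tr(T) = sum_i T_{ii} = sum_i u_i v_i.
Diagonal entries:
T_{11} = u_1 * v_1 = -7.1 * -8.9 = 63.19
T_{22} = u_2 * v_2 = -3.9 * 5.3 = -20.67
T_{33} = u_3 * v_3 = -1.1 * 2.2 = -2.42
T_{44} = u_4 * v_4 = -4.9 * -3.4 = 16.66
T_{55} = u_5 * v_5 = -0.6 * -1 = 0.6
T_{66} = u_6 * v_6 = -2.2 * -8.9 = 19.58
T_{77} = u_7 * v_7 = 6.5 * 3.9 = 25.35
Tr(T) = 63.19 + -20.67 + -2.42 + 16.66 + 0.6 + 19.58 + 25.35 = 102.29

102.29


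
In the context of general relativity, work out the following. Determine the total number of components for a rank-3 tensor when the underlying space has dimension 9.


The number of components of a rank-r tensor in d dimensions is d^r.
Here d = 9 and r = 3.
9^3 = 729

729


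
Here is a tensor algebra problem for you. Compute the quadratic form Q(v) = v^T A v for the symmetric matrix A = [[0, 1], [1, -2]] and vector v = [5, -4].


First compute Av:
(Av)_1 = 0*5 + 1*-4 = -4
(Av)_2 = 1*5 + -2*-4 = 13
Av = [-4, 13]
Then v^T (Av) = 5*-4 + -4*13
= -20 + -52 = -72

-72


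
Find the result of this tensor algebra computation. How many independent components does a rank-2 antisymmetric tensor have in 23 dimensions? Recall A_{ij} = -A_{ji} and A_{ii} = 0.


An antisymmetric rank-2 tensor satisfies A_{ij} = -A_{ji}, so diagonal entries are zero.
The independent components are the upper-triangular entries: C(n, 2) = n(n-1)/2.
n = 23
C(23, 2) = 23 * 22 / 2 = 506 / 2 = 253

253


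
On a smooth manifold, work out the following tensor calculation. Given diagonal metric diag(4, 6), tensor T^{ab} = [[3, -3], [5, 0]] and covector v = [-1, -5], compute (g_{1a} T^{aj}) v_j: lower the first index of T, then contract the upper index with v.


Step 1: lower the first index. For a diagonal metric, g_{ia} T^{aj} = g_{ii} T^{ij} (no sum on i).
g_{11} = 4
S_1{}^1 = 4 * T^{11} = 4 * 3 = 12
S_1{}^2 = 4 * T^{12} = 4 * -3 = -12
Step 2: contract S_1{}^j with v_j.
S_1{}^1 * v_1 = 12 * -1 = -12
S_1{}^2 * v_2 = -12 * -5 = 60
Result = -12 + 60 = 48

48


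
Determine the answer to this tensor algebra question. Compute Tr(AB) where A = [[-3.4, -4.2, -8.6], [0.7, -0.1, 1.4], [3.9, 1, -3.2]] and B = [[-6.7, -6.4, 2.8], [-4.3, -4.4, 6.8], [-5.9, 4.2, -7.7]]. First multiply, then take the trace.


Tr(AB) = sum_i (AB)_{ii} where (AB)_{ii} = sum_k A_{ik} B_{ki}.
(AB)_{11} = -3.4*-6.7 + -4.2*-4.3 + -8.6*-5.9 = 91.58
(AB)_{22} = 0.7*-6.4 + -0.1*-4.4 + 1.4*4.2 = 1.84
(AB)_{33} = 3.9*2.8 + 1*6.8 + -3.2*-7.7 = 42.36
Tr(AB) = 91.58 + 1.84 + 42.36 = 135.78

135.78


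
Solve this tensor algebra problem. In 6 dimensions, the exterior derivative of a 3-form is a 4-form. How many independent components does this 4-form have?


The exterior derivative of a p-form is a (p+1)-form.
Its number of independent components is C(n, p+1).
n = 6, p+1 = 4
C(6, 4) = 15

15


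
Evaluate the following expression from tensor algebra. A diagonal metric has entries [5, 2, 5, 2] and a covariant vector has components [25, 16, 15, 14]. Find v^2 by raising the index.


To raise an index with a diagonal metric: v^i = v_i / g_{ii}.
For index 2: v_2 = 16, g_{22} = 2
v^2 = 16 / 2 = 8

8


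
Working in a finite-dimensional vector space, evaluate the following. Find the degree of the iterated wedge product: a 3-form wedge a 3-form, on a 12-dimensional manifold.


The degree of a wedge product is the sum of the degrees of the individual forms.
Degrees: 3, 3
Total degree = 3 + 3 = 6

6


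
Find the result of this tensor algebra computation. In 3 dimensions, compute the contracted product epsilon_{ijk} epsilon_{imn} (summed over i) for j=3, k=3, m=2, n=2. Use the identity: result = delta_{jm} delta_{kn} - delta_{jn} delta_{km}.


Using the identity: epsilon_{ijk} epsilon_{imn} = delta_{jm} delta_{kn} - delta_{jn} delta_{km}.
delta_{32} = 0
delta_{32} = 0
delta_{32} = 0
delta_{32} = 0
Result = 0 * 0 - 0 * 0 = 0 - 0 = 0

0


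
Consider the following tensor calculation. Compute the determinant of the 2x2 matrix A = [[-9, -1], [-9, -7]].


For a 2x2 matrix [[a, b], [c, d]], det = a*d - b*c.
a = -9, b = -1, c = -9, d = -7
a*d = -9 * -7 = 63
b*c = -1 * -9 = 9
det = 63 - 9 = 54

54


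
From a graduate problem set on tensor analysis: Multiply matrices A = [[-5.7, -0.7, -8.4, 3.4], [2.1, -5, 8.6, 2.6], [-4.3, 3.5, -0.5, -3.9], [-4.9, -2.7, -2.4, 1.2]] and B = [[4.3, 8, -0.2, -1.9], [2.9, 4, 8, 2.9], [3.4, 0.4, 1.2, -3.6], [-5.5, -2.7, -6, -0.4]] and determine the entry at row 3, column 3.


(AB)_{ij} = sum_k A_{ik} B_{kj}.
For i=3, j=3:
A_{31} * B_{13} = -4.3 * -0.2 = 0.86
A_{32} * B_{23} = 3.5 * 8 = 28
A_{33} * B_{33} = -0.5 * 1.2 = -0.6
A_{34} * B_{43} = -3.9 * -6 = 23.4
Sum = 0.86 + 28 + -0.6 + 23.4 = 51.66

51.66


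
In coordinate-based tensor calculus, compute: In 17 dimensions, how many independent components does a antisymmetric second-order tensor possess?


A antisymmetric rank-2 tensor in d dimensions has d(d-1)/2 independent components.
d = 17
d(d-1)/2 = 17 * 16 / 2 = 272 / 2 = 136

136


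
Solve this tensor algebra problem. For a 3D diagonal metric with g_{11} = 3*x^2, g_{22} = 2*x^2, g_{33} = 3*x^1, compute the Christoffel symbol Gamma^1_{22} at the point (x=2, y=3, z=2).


For a diagonal metric, Gamma^k_{ij} = (1/2) g^{kk} (dg_{ik}/dx_j + dg_{jk}/dx_i - dg_{ij}/dx_k).
The metric is diagonal, so g_{ab} = 0 for a != b.
At the given point: g_{11} = 12, g_{22} = 8, g_{33} = 6
g^{11} = 1/12
dg_{21}/dx_2 = 0 (off-diagonal)
dg_{21}/dx_2 = 0 (off-diagonal)
dg_{22}/dx_1 = dg_{22}/dx_1 = 8
Numerator = 0 + 0 - 8 = -8
Gamma^1_{22} = -8 / (2 * 12) = -1/3

-1/3


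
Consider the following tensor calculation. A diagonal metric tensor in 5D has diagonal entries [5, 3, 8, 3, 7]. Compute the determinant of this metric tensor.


For a diagonal metric, the determinant is the product of diagonal entries.
Diagonal entries: 5, 3, 8, 3, 7
det(g) = 5 * 3 * 8 * 3 * 7 = 2520

2520


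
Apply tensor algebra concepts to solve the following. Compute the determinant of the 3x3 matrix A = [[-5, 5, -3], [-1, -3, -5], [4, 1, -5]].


Expanding along the first row, det(A) = a11*M_11 - a12*M_12 + a13*M_13, where M_1j is the (1,j) minor.
Minor M_11 = -3*-5 - -5*1 = 20
Minor M_12 = -1*-5 - -5*4 = 25
Minor M_13 = -1*1 - -3*4 = 11
det = -5*(20) - 5*(25) + -3*(11)
    = -100 - 125 + -33
    = -258

-258


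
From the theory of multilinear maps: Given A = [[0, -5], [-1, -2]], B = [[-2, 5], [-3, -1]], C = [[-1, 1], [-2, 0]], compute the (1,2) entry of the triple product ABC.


(ABC)_{12} = sum_m (AB)_{1m} C_{m2}. First compute row 1 of AB.
(AB)_{11} = 0*-2 + -5*-3 = 15
(AB)_{12} = 0*5 + -5*-1 = 5
Now contract with column 2 of C:
(AB)_{11} * C_{12} = 15 * 1 = 15
(AB)_{12} * C_{22} = 5 * 0 = 0
(ABC)_{12} = 15 + 0 = 15

15


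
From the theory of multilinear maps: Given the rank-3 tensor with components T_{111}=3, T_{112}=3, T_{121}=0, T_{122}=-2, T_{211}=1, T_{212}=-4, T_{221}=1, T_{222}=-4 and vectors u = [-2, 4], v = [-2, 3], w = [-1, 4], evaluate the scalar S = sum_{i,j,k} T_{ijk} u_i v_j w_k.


S = sum over i,j,k of T_{ijk} u_i v_j w_k. Expanding all 8 terms:
T_{111}*u_1*v_1*w_1 = 3*-2*-2*-1 = -12  (running total: -12)
T_{112}*u_1*v_1*w_2 = 3*-2*-2*4 = 48  (running total: 36)
T_{121}*u_1*v_2*w_1 = 0*-2*3*-1 = 0  (running total: 36)
T_{122}*u_1*v_2*w_2 = -2*-2*3*4 = 48  (running total: 84)
T_{211}*u_2*v_1*w_1 = 1*4*-2*-1 = 8  (running total: 92)
T_{212}*u_2*v_1*w_2 = -4*4*-2*4 = 128  (running total: 220)
T_{221}*u_2*v_2*w_1 = 1*4*3*-1 = -12  (running total: 208)
T_{222}*u_2*v_2*w_2 = -4*4*3*4 = -192  (running total: 16)
S = 16

16


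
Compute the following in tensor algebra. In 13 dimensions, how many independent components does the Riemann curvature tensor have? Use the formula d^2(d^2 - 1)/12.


The Riemann tensor in d dimensions has d^2(d^2 - 1)/12 independent components.
d = 13, so d^2 = 169
d^2 - 1 = 168
d^2(d^2 - 1) = 169 * 168 = 28392
Divide by 12: 28392 / 12 = 2366

2366


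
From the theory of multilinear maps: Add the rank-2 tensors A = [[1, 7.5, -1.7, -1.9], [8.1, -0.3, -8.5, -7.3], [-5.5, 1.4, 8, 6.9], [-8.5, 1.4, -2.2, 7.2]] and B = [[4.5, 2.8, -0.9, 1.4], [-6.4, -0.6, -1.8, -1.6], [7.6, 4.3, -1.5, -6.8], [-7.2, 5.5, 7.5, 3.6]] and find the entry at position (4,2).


Tensor addition is component-wise: (A + B)_{ij} = A_{ij} + B_{ij}.
A_{42} = 1.4
B_{42} = 5.5
(A + B)_{42} = 1.4 + 5.5 = 6.9

6.9


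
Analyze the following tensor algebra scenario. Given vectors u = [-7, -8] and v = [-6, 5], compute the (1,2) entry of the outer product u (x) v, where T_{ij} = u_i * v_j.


The outer product entry T_{ij} = u_i * v_j.
We need i=1, j=2.
u_1 = -7, v_2 = 5
T_{1,2} = -7 * 5 = -35

-35


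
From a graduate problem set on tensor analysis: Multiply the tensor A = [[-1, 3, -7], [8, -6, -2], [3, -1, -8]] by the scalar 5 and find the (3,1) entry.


Scalar multiplication: (cA)_{ij} = c * A_{ij}.
c = 5
A_{31} = 3
(cA)_{31} = 5 * 3 = 15

15


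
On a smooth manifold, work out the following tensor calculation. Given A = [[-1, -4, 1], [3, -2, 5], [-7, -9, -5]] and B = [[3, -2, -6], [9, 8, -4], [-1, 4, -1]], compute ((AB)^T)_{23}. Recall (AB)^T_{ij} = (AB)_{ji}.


(AB)^T_{ij} = (AB)_{ji} = sum_k A_{jk} B_{ki}.
For i=2, j=3 we need (AB)_{32}:
A_{31} * B_{12} = -7 * -2 = 14
A_{32} * B_{22} = -9 * 8 = -72
A_{33} * B_{32} = -5 * 4 = -20
Sum = 14 + -72 + -20 = -78

-78


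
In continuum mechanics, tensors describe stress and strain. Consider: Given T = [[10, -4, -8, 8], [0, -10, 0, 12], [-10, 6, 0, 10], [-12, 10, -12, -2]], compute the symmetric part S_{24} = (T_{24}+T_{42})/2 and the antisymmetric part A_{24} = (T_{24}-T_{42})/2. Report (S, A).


T_{24} = 12
T_{42} = 10
S_{24} = (12 + 10)/2 = 22/2 = 11
A_{24} = (12 - 10)/2 = 2/2 = 1
Check: S + A = 11 + 1 = 12 = T_{24}.

(11, 1)


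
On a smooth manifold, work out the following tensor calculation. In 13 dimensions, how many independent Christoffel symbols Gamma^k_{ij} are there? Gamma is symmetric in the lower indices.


Christoffel symbols Gamma^k_{ij} are symmetric in i,j, so there are d * d(d+1)/2 independent symbols.
d = 13
d(d+1)/2 = 13 * 14 / 2 = 91
Total = 13 * 91 = 1183

1183


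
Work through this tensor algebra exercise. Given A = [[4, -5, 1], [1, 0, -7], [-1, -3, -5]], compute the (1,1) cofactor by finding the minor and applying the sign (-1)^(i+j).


To find cofactor C_{11}, delete row 1 and column 1.
The resulting 2x2 submatrix is: [[0, -7], [-3, -5]]
Minor M_{11} = 0*-5 - -7*-3
  = 0 - 21 = -21
Sign = (-1)^(1+1) = (-1)^2 = 1
Cofactor C_{11} = 1 * -21 = -21

-21


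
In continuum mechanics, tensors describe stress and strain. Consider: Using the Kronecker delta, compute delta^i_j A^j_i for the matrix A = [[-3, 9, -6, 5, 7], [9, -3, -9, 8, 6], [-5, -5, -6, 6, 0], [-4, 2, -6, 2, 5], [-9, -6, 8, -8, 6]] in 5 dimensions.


The contraction (trace) of a rank-2 tensor is the sum of its diagonal elements.
Diagonal entries: A[1,1] = -3, A[2,2] = -3, A[3,3] = -6, A[4,4] = 2, A[5,5] = 6
Tr(A) = -3 + -3 + -6 + 2 + 6 = -4

-4


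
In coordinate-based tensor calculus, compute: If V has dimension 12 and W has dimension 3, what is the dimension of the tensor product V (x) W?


The dimension of a tensor product is the product of dimensions.
dim(V) = 12, dim(W) = 3
dim(V (x) W) = 12 * 3 = 36

36


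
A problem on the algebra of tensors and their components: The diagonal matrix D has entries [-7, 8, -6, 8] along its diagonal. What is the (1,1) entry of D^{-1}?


For a diagonal matrix, the inverse has entries (D^{-1})_{ii} = 1/d_{ii}.
The diagonal entries are: d_{11} = -7, d_{22} = 8, d_{33} = -6, d_{44} = 8
We need (D^{-1})_{11} = 1/d_{11} = 1/-7 = -1/7

-1/7


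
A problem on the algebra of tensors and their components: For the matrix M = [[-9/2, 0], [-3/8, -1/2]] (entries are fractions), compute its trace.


The trace is the sum of diagonal entries.
Diagonal: M[1,1] = -9/2, M[2,2] = -1/2
Tr(M) = -9/2 + -1/2
Computing step by step:
After adding M[1,1]: -9/2
After adding M[2,2]: -5
Tr(M) = -5

-5


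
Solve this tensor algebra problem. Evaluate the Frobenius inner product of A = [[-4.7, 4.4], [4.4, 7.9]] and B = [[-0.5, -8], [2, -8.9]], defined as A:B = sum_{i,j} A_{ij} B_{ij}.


A:B = sum over all i,j of A_{ij} * B_{ij}.
Row 1: -4.7*-0.5=2.35, 4.4*-8=-35.2 => row sum = -32.85
Row 2: 4.4*2=8.8, 7.9*-8.9=-70.31 => row sum = -61.51
Total = -32.85 + -61.51 = -94.36

-94.36


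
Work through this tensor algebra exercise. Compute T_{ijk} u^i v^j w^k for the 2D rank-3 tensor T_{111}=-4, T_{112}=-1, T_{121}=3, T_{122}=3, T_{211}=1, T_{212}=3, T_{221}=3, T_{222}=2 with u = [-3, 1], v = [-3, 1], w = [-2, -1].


S = sum over i,j,k of T_{ijk} u_i v_j w_k. Expanding all 8 terms:
T_{111}*u_1*v_1*w_1 = -4*-3*-3*-2 = 72  (running total: 72)
T_{112}*u_1*v_1*w_2 = -1*-3*-3*-1 = 9  (running total: 81)
T_{121}*u_1*v_2*w_1 = 3*-3*1*-2 = 18  (running total: 99)
T_{122}*u_1*v_2*w_2 = 3*-3*1*-1 = 9  (running total: 108)
T_{211}*u_2*v_1*w_1 = 1*1*-3*-2 = 6  (running total: 114)
T_{212}*u_2*v_1*w_2 = 3*1*-3*-1 = 9  (running total: 123)
T_{221}*u_2*v_2*w_1 = 3*1*1*-2 = -6  (running total: 117)
T_{222}*u_2*v_2*w_2 = 2*1*1*-1 = -2  (running total: 115)
S = 115

115


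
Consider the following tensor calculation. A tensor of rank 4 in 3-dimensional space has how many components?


The number of components of a rank-r tensor in d dimensions is d^r.
Here d = 3 and r = 4.
3^4 = 81

81


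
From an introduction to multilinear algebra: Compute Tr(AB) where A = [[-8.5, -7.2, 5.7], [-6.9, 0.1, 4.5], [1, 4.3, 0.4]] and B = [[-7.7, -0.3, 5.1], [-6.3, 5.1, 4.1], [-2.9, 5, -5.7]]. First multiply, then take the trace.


Tr(AB) = sum_i (AB)_{ii} where (AB)_{ii} = sum_k A_{ik} B_{ki}.
(AB)_{11} = -8.5*-7.7 + -7.2*-6.3 + 5.7*-2.9 = 94.28
(AB)_{22} = -6.9*-0.3 + 0.1*5.1 + 4.5*5 = 25.08
(AB)_{33} = 1*5.1 + 4.3*4.1 + 0.4*-5.7 = 20.45
Tr(AB) = 94.28 + 25.08 + 20.45 = 139.81

139.81


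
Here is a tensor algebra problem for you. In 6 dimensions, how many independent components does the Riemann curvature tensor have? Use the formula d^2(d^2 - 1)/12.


The Riemann tensor in d dimensions has d^2(d^2 - 1)/12 independent components.
d = 6, so d^2 = 36
d^2 - 1 = 35
d^2(d^2 - 1) = 36 * 35 = 1260
Divide by 12: 1260 / 12 = 105

105


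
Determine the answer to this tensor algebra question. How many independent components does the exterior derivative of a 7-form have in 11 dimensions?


The exterior derivative of a p-form is a (p+1)-form.
Its number of independent components is C(n, p+1).
n = 11, p+1 = 8
C(11, 8) = 165

165


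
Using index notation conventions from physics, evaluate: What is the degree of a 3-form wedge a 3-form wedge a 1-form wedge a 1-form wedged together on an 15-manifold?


The degree of a wedge product is the sum of the degrees of the individual forms.
Degrees: 3, 3, 1, 1
Total degree = 3 + 3 + 1 + 1 = 8

8


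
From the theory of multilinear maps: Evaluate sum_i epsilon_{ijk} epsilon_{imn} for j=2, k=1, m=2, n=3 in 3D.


Using the identity: epsilon_{ijk} epsilon_{imn} = delta_{jm} delta_{kn} - delta_{jn} delta_{km}.
delta_{22} = 1
delta_{13} = 0
delta_{23} = 0
delta_{12} = 0
Result = 1 * 0 - 0 * 0 = 0 - 0 = 0

0


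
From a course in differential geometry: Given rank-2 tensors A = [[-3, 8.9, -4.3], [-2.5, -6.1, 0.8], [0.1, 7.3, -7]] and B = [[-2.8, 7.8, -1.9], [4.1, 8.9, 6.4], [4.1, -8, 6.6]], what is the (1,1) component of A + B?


Tensor addition is component-wise: (A + B)_{ij} = A_{ij} + B_{ij}.
A_{11} = -3
B_{11} = -2.8
(A + B)_{11} = -3 + -2.8 = -5.8

-5.8


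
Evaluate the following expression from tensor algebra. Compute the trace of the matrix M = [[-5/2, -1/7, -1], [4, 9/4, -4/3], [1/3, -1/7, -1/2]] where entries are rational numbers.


The trace is the sum of diagonal entries.
Diagonal: M[1,1] = -5/2, M[2,2] = 9/4, M[3,3] = -1/2
Tr(M) = -5/2 + 9/4 + -1/2
Computing step by step:
After adding M[1,1]: -5/2
After adding M[2,2]: -1/4
After adding M[3,3]: -3/4
Tr(M) = -3/4

-3/4


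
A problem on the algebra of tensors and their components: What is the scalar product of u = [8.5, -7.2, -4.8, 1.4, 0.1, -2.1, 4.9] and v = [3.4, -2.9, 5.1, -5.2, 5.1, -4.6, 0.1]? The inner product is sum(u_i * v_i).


The inner product u . v = sum of u_i * v_i.
Term-by-term: 8.5 * 3.4, -7.2 * -2.9, -4.8 * 5.1, 1.4 * -5.2, 0.1 * 5.1, -2.1 * -4.6, 4.9 * 0.1
Products: 28.9, 20.88, -24.48, -7.28, 0.51, 9.66, 0.49
Sum = 28.9 + 20.88 + -24.48 + -7.28 + 0.51 + 9.66 + 0.49 = 28.68

28.68


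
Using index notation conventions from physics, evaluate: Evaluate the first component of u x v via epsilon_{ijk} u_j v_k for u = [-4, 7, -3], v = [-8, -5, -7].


(u x v)_1 = sum_{j,k} epsilon_{1jk} u_j v_k. Only permutations of (1,2,3) contribute; the two non-zero terms are:
eps_{123} u_2 v_3 = 1 * 7 * -7 = -49
eps_{132} u_3 v_2 = -1 * -3 * -5 = -15
(u x v)_1 = -64

-64


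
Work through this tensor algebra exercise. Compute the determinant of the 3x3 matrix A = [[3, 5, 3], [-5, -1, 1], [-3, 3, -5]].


Expanding along the first row, det(A) = a11*M_11 - a12*M_12 + a13*M_13, where M_1j is the (1,j) minor.
Minor M_11 = -1*-5 - 1*3 = 2
Minor M_12 = -5*-5 - 1*-3 = 28
Minor M_13 = -5*3 - -1*-3 = -18
det = 3*(2) - 5*(28) + 3*(-18)
    = 6 - 140 + -54
    = -188

-188


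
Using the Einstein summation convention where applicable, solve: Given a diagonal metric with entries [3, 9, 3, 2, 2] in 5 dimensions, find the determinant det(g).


For a diagonal metric, the determinant is the product of diagonal entries.
Diagonal entries: 3, 9, 3, 2, 2
det(g) = 3 * 9 * 3 * 2 * 2 = 324

324


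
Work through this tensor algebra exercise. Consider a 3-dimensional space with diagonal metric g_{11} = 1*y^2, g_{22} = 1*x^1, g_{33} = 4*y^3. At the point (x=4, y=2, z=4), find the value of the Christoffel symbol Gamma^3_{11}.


For a diagonal metric, Gamma^k_{ij} = (1/2) g^{kk} (dg_{ik}/dx_j + dg_{jk}/dx_i - dg_{ij}/dx_k).
The metric is diagonal, so g_{ab} = 0 for a != b.
At the given point: g_{11} = 4, g_{22} = 4, g_{33} = 32
g^{33} = 1/32
dg_{13}/dx_1 = 0 (off-diagonal)
dg_{13}/dx_1 = 0 (off-diagonal)
dg_{11}/dx_3 = dg_{11}/dx_3 = 0
Numerator = 0 + 0 - 0 = 0
Gamma^3_{11} = 0 / (2 * 32) = 0

0


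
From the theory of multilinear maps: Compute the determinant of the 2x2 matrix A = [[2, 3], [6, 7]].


For a 2x2 matrix [[a, b], [c, d]], det = a*d - b*c.
a = 2, b = 3, c = 6, d = 7
a*d = 2 * 7 = 14
b*c = 3 * 6 = 18
det = 14 - 18 = -4

-4


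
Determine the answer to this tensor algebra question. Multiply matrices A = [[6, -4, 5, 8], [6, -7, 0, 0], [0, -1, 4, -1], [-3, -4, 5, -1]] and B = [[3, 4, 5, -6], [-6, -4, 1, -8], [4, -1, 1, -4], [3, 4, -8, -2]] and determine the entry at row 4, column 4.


(AB)_{ij} = sum_k A_{ik} B_{kj}.
For i=4, j=4:
A_{41} * B_{14} = -3 * -6 = 18
A_{42} * B_{24} = -4 * -8 = 32
A_{43} * B_{34} = 5 * -4 = -20
A_{44} * B_{44} = -1 * -2 = 2
Sum = 18 + 32 + -20 + 2 = 32

32


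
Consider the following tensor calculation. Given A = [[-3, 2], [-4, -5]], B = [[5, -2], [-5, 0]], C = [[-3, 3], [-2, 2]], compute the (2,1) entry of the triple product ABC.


(ABC)_{21} = sum_m (AB)_{2m} C_{m1}. First compute row 2 of AB.
(AB)_{21} = -4*5 + -5*-5 = 5
(AB)_{22} = -4*-2 + -5*0 = 8
Now contract with column 1 of C:
(AB)_{21} * C_{11} = 5 * -3 = -15
(AB)_{22} * C_{21} = 8 * -2 = -16
(ABC)_{21} = -15 + -16 = -31

-31


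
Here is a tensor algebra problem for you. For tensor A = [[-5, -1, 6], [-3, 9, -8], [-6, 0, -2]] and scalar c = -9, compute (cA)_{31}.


Scalar multiplication: (cA)_{ij} = c * A_{ij}.
c = -9
A_{31} = -6
(cA)_{31} = -9 * -6 = 54

54


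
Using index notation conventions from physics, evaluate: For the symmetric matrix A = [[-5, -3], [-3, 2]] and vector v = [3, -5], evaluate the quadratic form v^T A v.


First compute Av:
(Av)_1 = -5*3 + -3*-5 = 0
(Av)_2 = -3*3 + 2*-5 = -19
Av = [0, -19]
Then v^T (Av) = 3*0 + -5*-19
= 0 + 95 = 95

95


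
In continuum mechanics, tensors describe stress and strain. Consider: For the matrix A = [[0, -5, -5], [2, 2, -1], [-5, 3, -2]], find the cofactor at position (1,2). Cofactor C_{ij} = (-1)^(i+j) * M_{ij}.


To find cofactor C_{12}, delete row 1 and column 2.
The resulting 2x2 submatrix is: [[2, -1], [-5, -2]]
Minor M_{12} = 2*-2 - -1*-5
  = -4 - 5 = -9
Sign = (-1)^(1+2) = (-1)^3 = -1
Cofactor C_{12} = -1 * -9 = 9

9


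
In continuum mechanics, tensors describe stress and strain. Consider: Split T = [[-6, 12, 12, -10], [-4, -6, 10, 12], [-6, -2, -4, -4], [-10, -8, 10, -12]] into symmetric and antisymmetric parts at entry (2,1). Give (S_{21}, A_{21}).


T_{21} = -4
T_{12} = 12
S_{21} = (-4 + 12)/2 = 8/2 = 4
A_{21} = (-4 - 12)/2 = -16/2 = -8
Check: S + A = 4 + -8 = -4 = T_{21}.

(4, -8)


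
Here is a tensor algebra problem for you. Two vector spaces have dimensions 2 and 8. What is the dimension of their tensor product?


The dimension of a tensor product is the product of dimensions.
dim(V) = 2, dim(W) = 8
dim(V (x) W) = 2 * 8 = 16

16


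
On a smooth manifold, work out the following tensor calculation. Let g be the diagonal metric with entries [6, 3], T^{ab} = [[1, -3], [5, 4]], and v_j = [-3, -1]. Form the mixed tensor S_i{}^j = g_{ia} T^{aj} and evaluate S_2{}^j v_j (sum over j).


Step 1: lower the first index. For a diagonal metric, g_{ia} T^{aj} = g_{ii} T^{ij} (no sum on i).
g_{22} = 3
S_2{}^1 = 3 * T^{21} = 3 * 5 = 15
S_2{}^2 = 3 * T^{22} = 3 * 4 = 12
Step 2: contract S_2{}^j with v_j.
S_2{}^1 * v_1 = 15 * -3 = -45
S_2{}^2 * v_2 = 12 * -1 = -12
Result = -45 + -12 = -57

-57


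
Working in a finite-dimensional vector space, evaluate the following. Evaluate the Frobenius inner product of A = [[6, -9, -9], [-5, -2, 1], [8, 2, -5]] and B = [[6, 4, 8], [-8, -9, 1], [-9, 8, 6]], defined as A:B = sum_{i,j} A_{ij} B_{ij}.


A:B = sum over all i,j of A_{ij} * B_{ij}.
Row 1: 6*6=36, -9*4=-36, -9*8=-72 => row sum = -72
Row 2: -5*-8=40, -2*-9=18, 1*1=1 => row sum = 59
Row 3: 8*-9=-72, 2*8=16, -5*6=-30 => row sum = -86
Total = -72 + 59 + -86 = -99

-99


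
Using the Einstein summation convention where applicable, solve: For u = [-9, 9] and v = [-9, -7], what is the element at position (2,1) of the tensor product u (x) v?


The outer product entry T_{ij} = u_i * v_j.
We need i=2, j=1.
u_2 = 9, v_1 = -9
T_{2,1} = 9 * -9 = -81

-81


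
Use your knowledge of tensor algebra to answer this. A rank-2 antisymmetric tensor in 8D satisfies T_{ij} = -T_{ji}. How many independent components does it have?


An antisymmetric rank-2 tensor satisfies A_{ij} = -A_{ji}, so diagonal entries are zero.
The independent components are the upper-triangular entries: C(n, 2) = n(n-1)/2.
n = 8
C(8, 2) = 8 * 7 / 2 = 56 / 2 = 28

28


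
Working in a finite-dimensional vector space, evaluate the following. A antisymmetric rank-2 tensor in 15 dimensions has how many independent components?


A antisymmetric rank-2 tensor in d dimensions has d(d-1)/2 independent components.
d = 15
d(d-1)/2 = 15 * 14 / 2 = 210 / 2 = 105

105


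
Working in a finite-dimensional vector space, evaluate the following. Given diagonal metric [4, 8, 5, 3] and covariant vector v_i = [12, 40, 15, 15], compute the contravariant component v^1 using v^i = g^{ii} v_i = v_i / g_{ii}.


To raise an index with a diagonal metric: v^i = v_i / g_{ii}.
For index 1: v_1 = 12, g_{11} = 4
v^1 = 12 / 4 = 3

3


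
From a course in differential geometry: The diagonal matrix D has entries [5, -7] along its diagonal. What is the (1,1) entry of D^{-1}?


For a diagonal matrix, the inverse has entries (D^{-1})_{ii} = 1/d_{ii}.
The diagonal entries are: d_{11} = 5, d_{22} = -7
We need (D^{-1})_{11} = 1/d_{11} = 1/5 = 1/5

1/5


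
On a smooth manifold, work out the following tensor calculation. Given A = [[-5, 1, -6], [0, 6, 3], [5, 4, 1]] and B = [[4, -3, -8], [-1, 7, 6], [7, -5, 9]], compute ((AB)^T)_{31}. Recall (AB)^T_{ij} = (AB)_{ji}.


(AB)^T_{ij} = (AB)_{ji} = sum_k A_{jk} B_{ki}.
For i=3, j=1 we need (AB)_{13}:
A_{11} * B_{13} = -5 * -8 = 40
A_{12} * B_{23} = 1 * 6 = 6
A_{13} * B_{33} = -6 * 9 = -54
Sum = 40 + 6 + -54 = -8

-8


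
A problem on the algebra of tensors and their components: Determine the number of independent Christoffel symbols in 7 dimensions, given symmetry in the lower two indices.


Christoffel symbols Gamma^k_{ij} are symmetric in i,j, so there are d * d(d+1)/2 independent symbols.
d = 7
d(d+1)/2 = 7 * 8 / 2 = 28
Total = 7 * 28 = 196

196


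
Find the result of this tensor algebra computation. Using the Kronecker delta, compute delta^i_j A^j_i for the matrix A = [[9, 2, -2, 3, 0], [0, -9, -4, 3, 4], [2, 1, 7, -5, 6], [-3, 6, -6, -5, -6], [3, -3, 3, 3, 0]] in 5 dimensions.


The contraction (trace) of a rank-2 tensor is the sum of its diagonal elements.
Diagonal entries: A[1,1] = 9, A[2,2] = -9, A[3,3] = 7, A[4,4] = -5, A[5,5] = 0
Tr(A) = 9 + -9 + 7 + -5 + 0 = 2

2


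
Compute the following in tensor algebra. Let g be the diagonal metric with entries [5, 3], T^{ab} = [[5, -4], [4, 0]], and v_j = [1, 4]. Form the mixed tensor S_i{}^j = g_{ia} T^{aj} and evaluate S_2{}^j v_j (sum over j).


Step 1: lower the first index. For a diagonal metric, g_{ia} T^{aj} = g_{ii} T^{ij} (no sum on i).
g_{22} = 3
S_2{}^1 = 3 * T^{21} = 3 * 4 = 12
S_2{}^2 = 3 * T^{22} = 3 * 0 = 0
Step 2: contract S_2{}^j with v_j.
S_2{}^1 * v_1 = 12 * 1 = 12
S_2{}^2 * v_2 = 0 * 4 = 0
Result = 12 + 0 = 12

12


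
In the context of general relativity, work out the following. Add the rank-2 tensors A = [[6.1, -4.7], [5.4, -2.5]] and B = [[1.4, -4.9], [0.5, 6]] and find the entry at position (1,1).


Tensor addition is component-wise: (A + B)_{ij} = A_{ij} + B_{ij}.
A_{11} = 6.1
B_{11} = 1.4
(A + B)_{11} = 6.1 + 1.4 = 7.5

7.5


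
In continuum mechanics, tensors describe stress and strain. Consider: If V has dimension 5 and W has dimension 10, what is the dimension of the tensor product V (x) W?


The dimension of a tensor product is the product of dimensions.
dim(V) = 5, dim(W) = 10
dim(V (x) W) = 5 * 10 = 50

50


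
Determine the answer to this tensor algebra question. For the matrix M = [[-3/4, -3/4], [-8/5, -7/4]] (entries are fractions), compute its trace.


The trace is the sum of diagonal entries.
Diagonal: M[1,1] = -3/4, M[2,2] = -7/4
Tr(M) = -3/4 + -7/4
Computing step by step:
After adding M[1,1]: -3/4
After adding M[2,2]: -5/2
Tr(M) = -5/2

-5/2


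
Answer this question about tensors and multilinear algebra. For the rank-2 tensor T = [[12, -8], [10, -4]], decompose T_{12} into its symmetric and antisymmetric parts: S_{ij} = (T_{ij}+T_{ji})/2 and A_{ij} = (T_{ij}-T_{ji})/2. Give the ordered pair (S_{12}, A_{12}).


T_{12} = -8
T_{21} = 10
S_{12} = (-8 + 10)/2 = 2/2 = 1
A_{12} = (-8 - 10)/2 = -18/2 = -9
Check: S + A = 1 + -9 = -8 = T_{12}.

(1, -9)


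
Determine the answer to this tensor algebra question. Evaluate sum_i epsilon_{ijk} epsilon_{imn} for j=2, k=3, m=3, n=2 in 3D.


Using the identity: epsilon_{ijk} epsilon_{imn} = delta_{jm} delta_{kn} - delta_{jn} delta_{km}.
delta_{23} = 0
delta_{32} = 0
delta_{22} = 1
delta_{33} = 1
Result = 0 * 0 - 1 * 1 = 0 - 1 = -1

-1


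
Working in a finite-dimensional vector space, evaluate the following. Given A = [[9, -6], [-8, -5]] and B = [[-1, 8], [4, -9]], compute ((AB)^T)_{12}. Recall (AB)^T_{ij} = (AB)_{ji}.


(AB)^T_{ij} = (AB)_{ji} = sum_k A_{jk} B_{ki}.
For i=1, j=2 we need (AB)_{21}:
A_{21} * B_{11} = -8 * -1 = 8
A_{22} * B_{21} = -5 * 4 = -20
Sum = 8 + -20 = -12

-12


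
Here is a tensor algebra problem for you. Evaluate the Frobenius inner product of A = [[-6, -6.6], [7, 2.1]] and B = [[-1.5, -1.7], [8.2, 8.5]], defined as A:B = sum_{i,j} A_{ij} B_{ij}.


A:B = sum over all i,j of A_{ij} * B_{ij}.
Row 1: -6*-1.5=9, -6.6*-1.7=11.22 => row sum = 20.22
Row 2: 7*8.2=57.4, 2.1*8.5=17.85 => row sum = 75.25
Total = 20.22 + 75.25 = 95.47

95.47


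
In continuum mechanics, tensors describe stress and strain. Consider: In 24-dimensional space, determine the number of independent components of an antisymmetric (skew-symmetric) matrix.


An antisymmetric rank-2 tensor satisfies A_{ij} = -A_{ji}, so diagonal entries are zero.
The independent components are the upper-triangular entries: C(n, 2) = n(n-1)/2.
n = 24
C(24, 2) = 24 * 23 / 2 = 552 / 2 = 276

276


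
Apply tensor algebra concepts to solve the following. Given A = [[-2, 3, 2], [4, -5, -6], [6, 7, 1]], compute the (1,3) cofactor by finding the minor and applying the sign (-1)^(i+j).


To find cofactor C_{13}, delete row 1 and column 3.
The resulting 2x2 submatrix is: [[4, -5], [6, 7]]
Minor M_{13} = 4*7 - -5*6
  = 28 - -30 = 58
Sign = (-1)^(1+3) = (-1)^4 = 1
Cofactor C_{13} = 1 * 58 = 58

58


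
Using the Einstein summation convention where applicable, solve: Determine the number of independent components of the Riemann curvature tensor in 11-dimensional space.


The Riemann tensor in d dimensions has d^2(d^2 - 1)/12 independent components.
d = 11, so d^2 = 121
d^2 - 1 = 120
d^2(d^2 - 1) = 121 * 120 = 14520
Divide by 12: 14520 / 12 = 1210

1210


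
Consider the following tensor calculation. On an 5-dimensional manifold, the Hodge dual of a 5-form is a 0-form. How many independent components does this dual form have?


The Hodge dual of a p-form on an n-dimensional manifold is an (n-p)-form.
n = 5, p = 5, so dual degree = 5 - 5 = 0
The number of components is C(n, n-p) = C(5, 0) = 1

1


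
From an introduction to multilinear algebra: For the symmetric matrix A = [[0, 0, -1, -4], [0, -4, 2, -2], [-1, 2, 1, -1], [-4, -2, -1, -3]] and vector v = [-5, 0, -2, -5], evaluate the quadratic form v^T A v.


First compute Av:
(Av)_1 = 0*-5 + 0*0 + -1*-2 + -4*-5 = 22
(Av)_2 = 0*-5 + -4*0 + 2*-2 + -2*-5 = 6
(Av)_3 = -1*-5 + 2*0 + 1*-2 + -1*-5 = 8
(Av)_4 = -4*-5 + -2*0 + -1*-2 + -3*-5 = 37
Av = [22, 6, 8, 37]
Then v^T (Av) = -5*22 + 0*6 + -2*8 + -5*37
= -110 + 0 + -16 + -185 = -311

-311


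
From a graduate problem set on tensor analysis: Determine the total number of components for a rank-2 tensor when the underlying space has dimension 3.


The number of components of a rank-r tensor in d dimensions is d^r.
Here d = 3 and r = 2.
3^2 = 9

9


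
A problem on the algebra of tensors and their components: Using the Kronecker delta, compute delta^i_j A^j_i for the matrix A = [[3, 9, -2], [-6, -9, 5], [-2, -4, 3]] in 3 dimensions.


The contraction (trace) of a rank-2 tensor is the sum of its diagonal elements.
Diagonal entries: A[1,1] = 3, A[2,2] = -9, A[3,3] = 3
Tr(A) = 3 + -9 + 3 = -3

-3


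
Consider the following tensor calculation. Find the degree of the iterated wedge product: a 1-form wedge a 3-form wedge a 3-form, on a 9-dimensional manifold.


The degree of a wedge product is the sum of the degrees of the individual forms.
Degrees: 1, 3, 3
Total degree = 1 + 3 + 3 = 7

7


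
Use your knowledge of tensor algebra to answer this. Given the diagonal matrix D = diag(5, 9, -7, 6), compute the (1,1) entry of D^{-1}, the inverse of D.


For a diagonal matrix, the inverse has entries (D^{-1})_{ii} = 1/d_{ii}.
The diagonal entries are: d_{11} = 5, d_{22} = 9, d_{33} = -7, d_{44} = 6
We need (D^{-1})_{11} = 1/d_{11} = 1/5 = 1/5

1/5


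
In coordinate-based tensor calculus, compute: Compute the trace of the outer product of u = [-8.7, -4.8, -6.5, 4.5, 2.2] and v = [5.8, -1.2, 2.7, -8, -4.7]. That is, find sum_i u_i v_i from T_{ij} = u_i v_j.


The outer product gives T_{ij} = u_i v_j.
The trace (contraction) is Tr(T) = sum_i T_{ii} = sum_i u_i v_i.
Diagonal entries:
T_{11} = u_1 * v_1 = -8.7 * 5.8 = -50.46
T_{22} = u_2 * v_2 = -4.8 * -1.2 = 5.76
T_{33} = u_3 * v_3 = -6.5 * 2.7 = -17.55
T_{44} = u_4 * v_4 = 4.5 * -8 = -36
T_{55} = u_5 * v_5 = 2.2 * -4.7 = -10.34
Tr(T) = -50.46 + 5.76 + -17.55 + -36 + -10.34 = -108.59

-108.59


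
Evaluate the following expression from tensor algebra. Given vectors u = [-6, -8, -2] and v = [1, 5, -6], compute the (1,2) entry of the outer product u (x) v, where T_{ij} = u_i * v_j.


The outer product entry T_{ij} = u_i * v_j.
We need i=1, j=2.
u_1 = -6, v_2 = 5
T_{1,2} = -6 * 5 = -30

-30


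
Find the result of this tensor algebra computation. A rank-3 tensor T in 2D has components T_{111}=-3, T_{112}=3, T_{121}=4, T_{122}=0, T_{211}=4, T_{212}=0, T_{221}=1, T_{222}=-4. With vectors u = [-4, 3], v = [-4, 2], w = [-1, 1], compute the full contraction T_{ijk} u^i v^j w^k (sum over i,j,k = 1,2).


S = sum over i,j,k of T_{ijk} u_i v_j w_k. Expanding all 8 terms:
T_{111}*u_1*v_1*w_1 = -3*-4*-4*-1 = 48  (running total: 48)
T_{112}*u_1*v_1*w_2 = 3*-4*-4*1 = 48  (running total: 96)
T_{121}*u_1*v_2*w_1 = 4*-4*2*-1 = 32  (running total: 128)
T_{122}*u_1*v_2*w_2 = 0*-4*2*1 = 0  (running total: 128)
T_{211}*u_2*v_1*w_1 = 4*3*-4*-1 = 48  (running total: 176)
T_{212}*u_2*v_1*w_2 = 0*3*-4*1 = 0  (running total: 176)
T_{221}*u_2*v_2*w_1 = 1*3*2*-1 = -6  (running total: 170)
T_{222}*u_2*v_2*w_2 = -4*3*2*1 = -24  (running total: 146)
S = 146

146


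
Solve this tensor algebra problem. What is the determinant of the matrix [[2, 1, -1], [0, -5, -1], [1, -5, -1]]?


Expanding along the first row, det(A) = a11*M_11 - a12*M_12 + a13*M_13, where M_1j is the (1,j) minor.
Minor M_11 = -5*-1 - -1*-5 = 0
Minor M_12 = 0*-1 - -1*1 = 1
Minor M_13 = 0*-5 - -5*1 = 5
det = 2*(0) - 1*(1) + -1*(5)
    = 0 - 1 + -5
    = -6

-6


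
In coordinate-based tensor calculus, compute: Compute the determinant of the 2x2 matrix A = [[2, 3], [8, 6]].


For a 2x2 matrix [[a, b], [c, d]], det = a*d - b*c.
a = 2, b = 3, c = 8, d = 6
a*d = 2 * 6 = 12
b*c = 3 * 8 = 24
det = 12 - 24 = -12

-12


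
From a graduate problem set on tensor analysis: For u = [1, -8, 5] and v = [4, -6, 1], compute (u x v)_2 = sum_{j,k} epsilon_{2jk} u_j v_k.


(u x v)_2 = sum_{j,k} epsilon_{2jk} u_j v_k. Only permutations of (1,2,3) contribute; the two non-zero terms are:
eps_{213} u_1 v_3 = -1 * 1 * 1 = -1
eps_{231} u_3 v_1 = 1 * 5 * 4 = 20
(u x v)_2 = 19

19


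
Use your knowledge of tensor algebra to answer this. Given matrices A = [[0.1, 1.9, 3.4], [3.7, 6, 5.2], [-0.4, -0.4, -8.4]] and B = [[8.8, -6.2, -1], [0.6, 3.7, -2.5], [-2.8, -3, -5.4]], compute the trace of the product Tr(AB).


Tr(AB) = sum_i (AB)_{ii} where (AB)_{ii} = sum_k A_{ik} B_{ki}.
(AB)_{11} = 0.1*8.8 + 1.9*0.6 + 3.4*-2.8 = -7.5
(AB)_{22} = 3.7*-6.2 + 6*3.7 + 5.2*-3 = -16.34
(AB)_{33} = -0.4*-1 + -0.4*-2.5 + -8.4*-5.4 = 46.76
Tr(AB) = -7.5 + -16.34 + 46.76 = 22.92

22.92


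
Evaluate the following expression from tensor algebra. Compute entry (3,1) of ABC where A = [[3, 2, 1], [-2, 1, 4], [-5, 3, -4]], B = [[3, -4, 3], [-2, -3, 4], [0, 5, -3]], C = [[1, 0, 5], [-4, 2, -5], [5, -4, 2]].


(ABC)_{31} = sum_m (AB)_{3m} C_{m1}. First compute row 3 of AB.
(AB)_{31} = -5*3 + 3*-2 + -4*0 = -21
(AB)_{32} = -5*-4 + 3*-3 + -4*5 = -9
(AB)_{33} = -5*3 + 3*4 + -4*-3 = 9
Now contract with column 1 of C:
(AB)_{31} * C_{11} = -21 * 1 = -21
(AB)_{32} * C_{21} = -9 * -4 = 36
(AB)_{33} * C_{31} = 9 * 5 = 45
(ABC)_{31} = -21 + 36 + 45 = 60

60


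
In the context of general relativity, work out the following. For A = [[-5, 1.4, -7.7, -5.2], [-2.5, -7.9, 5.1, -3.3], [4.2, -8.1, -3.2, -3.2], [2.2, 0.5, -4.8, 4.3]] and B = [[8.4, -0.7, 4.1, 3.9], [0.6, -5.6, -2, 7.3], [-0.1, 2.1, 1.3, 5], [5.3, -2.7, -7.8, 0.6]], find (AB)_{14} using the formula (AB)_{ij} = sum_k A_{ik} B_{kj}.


(AB)_{ij} = sum_k A_{ik} B_{kj}.
For i=1, j=4:
A_{11} * B_{14} = -5 * 3.9 = -19.5
A_{12} * B_{24} = 1.4 * 7.3 = 10.22
A_{13} * B_{34} = -7.7 * 5 = -38.5
A_{14} * B_{44} = -5.2 * 0.6 = -3.12
Sum = -19.5 + 10.22 + -38.5 + -3.12 = -50.9

-50.9


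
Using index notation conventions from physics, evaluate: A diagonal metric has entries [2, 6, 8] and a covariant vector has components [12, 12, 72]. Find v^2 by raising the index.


To raise an index with a diagonal metric: v^i = v_i / g_{ii}.
For index 2: v_2 = 12, g_{22} = 6
v^2 = 12 / 6 = 2

2


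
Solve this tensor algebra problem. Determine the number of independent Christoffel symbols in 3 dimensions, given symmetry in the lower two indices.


Christoffel symbols Gamma^k_{ij} are symmetric in i,j, so there are d * d(d+1)/2 independent symbols.
d = 3
d(d+1)/2 = 3 * 4 / 2 = 6
Total = 3 * 6 = 18

18


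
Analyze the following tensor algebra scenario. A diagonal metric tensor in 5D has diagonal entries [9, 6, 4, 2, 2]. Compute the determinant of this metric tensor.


For a diagonal metric, the determinant is the product of diagonal entries.
Diagonal entries: 9, 6, 4, 2, 2
det(g) = 9 * 6 * 4 * 2 * 2 = 864

864


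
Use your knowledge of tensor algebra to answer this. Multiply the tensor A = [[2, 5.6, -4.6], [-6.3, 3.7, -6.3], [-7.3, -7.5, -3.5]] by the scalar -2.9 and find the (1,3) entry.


Scalar multiplication: (cA)_{ij} = c * A_{ij}.
c = -2.9
A_{13} = -4.6
(cA)_{13} = -2.9 * -4.6 = 13.34

13.34


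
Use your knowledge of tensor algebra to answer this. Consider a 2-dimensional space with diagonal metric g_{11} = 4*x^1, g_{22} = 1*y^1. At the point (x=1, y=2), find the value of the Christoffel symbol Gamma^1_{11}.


For a diagonal metric, Gamma^k_{ij} = (1/2) g^{kk} (dg_{ik}/dx_j + dg_{jk}/dx_i - dg_{ij}/dx_k).
The metric is diagonal, so g_{ab} = 0 for a != b.
At the given point: g_{11} = 4, g_{22} = 2
g^{11} = 1/4
dg_{11}/dx_1 = dg_{11}/dx_1 = 4
dg_{11}/dx_1 = dg_{11}/dx_1 = 4
dg_{11}/dx_1 = dg_{11}/dx_1 = 4
Numerator = 4 + 4 - 4 = 4
Gamma^1_{11} = 4 / (2 * 4) = 1/2

1/2


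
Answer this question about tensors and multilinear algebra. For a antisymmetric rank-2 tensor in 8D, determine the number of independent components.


A antisymmetric rank-2 tensor in d dimensions has d(d-1)/2 independent components.
d = 8
d(d-1)/2 = 8 * 7 / 2 = 56 / 2 = 28

28


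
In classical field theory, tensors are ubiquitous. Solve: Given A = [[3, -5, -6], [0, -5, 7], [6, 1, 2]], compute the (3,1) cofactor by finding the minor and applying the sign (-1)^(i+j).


To find cofactor C_{31}, delete row 3 and column 1.
The resulting 2x2 submatrix is: [[-5, -6], [-5, 7]]
Minor M_{31} = -5*7 - -6*-5
  = -35 - 30 = -65
Sign = (-1)^(3+1) = (-1)^4 = 1
Cofactor C_{31} = 1 * -65 = -65

-65


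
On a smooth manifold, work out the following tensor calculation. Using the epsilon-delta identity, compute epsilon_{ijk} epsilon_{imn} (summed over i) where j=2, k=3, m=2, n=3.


Using the identity: epsilon_{ijk} epsilon_{imn} = delta_{jm} delta_{kn} - delta_{jn} delta_{km}.
delta_{22} = 1
delta_{33} = 1
delta_{23} = 0
delta_{32} = 0
Result = 1 * 1 - 0 * 0 = 1 - 0 = 1

1


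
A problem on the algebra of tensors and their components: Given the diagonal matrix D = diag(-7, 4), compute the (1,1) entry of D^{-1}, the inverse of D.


For a diagonal matrix, the inverse has entries (D^{-1})_{ii} = 1/d_{ii}.
The diagonal entries are: d_{11} = -7, d_{22} = 4
We need (D^{-1})_{11} = 1/d_{11} = 1/-7 = -1/7

-1/7


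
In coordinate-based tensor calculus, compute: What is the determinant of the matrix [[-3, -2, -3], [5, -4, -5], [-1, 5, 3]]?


Expanding along the first row, det(A) = a11*M_11 - a12*M_12 + a13*M_13, where M_1j is the (1,j) minor.
Minor M_11 = -4*3 - -5*5 = 13
Minor M_12 = 5*3 - -5*-1 = 10
Minor M_13 = 5*5 - -4*-1 = 21
det = -3*(13) - -2*(10) + -3*(21)
    = -39 - -20 + -63
    = -82

-82


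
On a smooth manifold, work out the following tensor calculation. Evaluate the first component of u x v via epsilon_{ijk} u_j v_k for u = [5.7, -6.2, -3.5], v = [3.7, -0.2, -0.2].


(u x v)_1 = sum_{j,k} epsilon_{1jk} u_j v_k. Only permutations of (1,2,3) contribute; the two non-zero terms are:
eps_{123} u_2 v_3 = 1 * -6.2 * -0.2 = 1.24
eps_{132} u_3 v_2 = -1 * -3.5 * -0.2 = -0.7
(u x v)_1 = 0.54

0.54
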